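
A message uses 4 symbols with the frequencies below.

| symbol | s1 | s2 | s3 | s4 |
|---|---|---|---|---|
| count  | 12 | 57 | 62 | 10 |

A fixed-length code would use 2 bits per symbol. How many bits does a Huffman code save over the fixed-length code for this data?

40

Fixed-length: 2 bits × 141 symbols = 282 bits.
Huffman merges:
s4(10) + s1(12) → 22
22 + s2(57) → 79
s3(62) + 79 → 141
Huffman total = 22 + 79 + 141 = 242 bits.
Saving = 282 − 242 = 40 bits.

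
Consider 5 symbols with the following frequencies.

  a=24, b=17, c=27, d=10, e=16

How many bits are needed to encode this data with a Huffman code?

214

Greedily combine the two least-frequent nodes:
combine d(10), e(16) → 26
combine b(17), a(24) → 41
combine 26, c(27) → 53
combine 41, 53 → 94
Total encoded bits = sum of merged weights = 26 + 41 + 53 + 94 = 214.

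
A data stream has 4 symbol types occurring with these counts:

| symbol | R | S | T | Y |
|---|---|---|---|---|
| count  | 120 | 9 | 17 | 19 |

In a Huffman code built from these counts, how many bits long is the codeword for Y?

Repeatedly merge the two smallest:
merge S(9) and T(17): 26
merge Y(19) and 26: 45
merge 45 and R(120): 165
Y's leaf is at depth 2, giving a 2-bit codeword.

2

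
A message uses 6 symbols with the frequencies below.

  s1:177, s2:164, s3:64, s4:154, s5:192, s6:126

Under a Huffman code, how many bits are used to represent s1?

Build the tree from the bottom:
merge s3(64) and s6(126): 190
merge s4(154) and s2(164): 318
merge s1(177) and 190: 367
merge s5(192) and 318: 510
merge 367 and 510: 877
s1 sits 2 levels below the root, so its codeword is 2 bits.

2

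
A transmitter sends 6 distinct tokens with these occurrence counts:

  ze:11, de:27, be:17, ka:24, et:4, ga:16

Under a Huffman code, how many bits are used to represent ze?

Repeatedly merge the two smallest:
merge et(4) and ze(11): 15
merge 15 and ga(16): 31
merge be(17) and ka(24): 41
merge de(27) and 31: 58
merge 41 and 58: 99
The subtree containing ze is merged 4 times, so code length = 4.

4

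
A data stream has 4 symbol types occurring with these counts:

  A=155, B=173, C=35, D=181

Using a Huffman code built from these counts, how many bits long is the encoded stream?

1088

Merge the two smallest weights repeatedly:
merge C(35) and A(155): 190
merge B(173) and D(181): 354
merge 190 and 354: 544
Total encoded bits = sum of merged weights = 190 + 354 + 544 = 1088.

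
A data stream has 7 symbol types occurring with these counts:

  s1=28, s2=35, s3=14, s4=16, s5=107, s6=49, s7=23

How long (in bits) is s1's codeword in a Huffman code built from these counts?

Repeatedly merge the two smallest:
combine s3(14), s4(16) → 30
combine s7(23), s1(28) → 51
combine 30, s2(35) → 65
combine s6(49), 51 → 100
combine 65, 100 → 165
combine s5(107), 165 → 272
The subtree containing s1 is merged 4 times, so code length = 4.

4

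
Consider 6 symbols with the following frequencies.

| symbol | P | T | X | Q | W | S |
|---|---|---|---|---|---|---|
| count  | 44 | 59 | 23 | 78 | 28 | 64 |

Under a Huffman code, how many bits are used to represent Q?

Huffman merges, smallest pair first:
X(23) + W(28) → 51
P(44) + 51 → 95
T(59) + S(64) → 123
Q(78) + 95 → 173
123 + 173 → 296
The subtree containing Q is merged 2 times, so code length = 2.

2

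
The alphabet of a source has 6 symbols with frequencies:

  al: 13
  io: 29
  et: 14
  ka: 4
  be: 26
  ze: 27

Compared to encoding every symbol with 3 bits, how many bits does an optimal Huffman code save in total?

65

Fixed-length: 3 bits × 113 symbols = 339 bits.
Huffman merges:
combine ka(4), al(13) → 17
combine et(14), 17 → 31
combine be(26), ze(27) → 53
combine io(29), 31 → 60
combine 53, 60 → 113
Huffman total = 17 + 31 + 53 + 60 + 113 = 274 bits.
Saving = 339 − 274 = 65 bits.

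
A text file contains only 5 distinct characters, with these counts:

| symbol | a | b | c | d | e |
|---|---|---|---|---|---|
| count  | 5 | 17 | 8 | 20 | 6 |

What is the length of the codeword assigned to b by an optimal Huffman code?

Huffman merges, smallest pair first:
merge a(5) and e(6): 11
merge c(8) and 11: 19
merge b(17) and 19: 36
merge d(20) and 36: 56
b sits 2 levels below the root, so its codeword is 2 bits.

2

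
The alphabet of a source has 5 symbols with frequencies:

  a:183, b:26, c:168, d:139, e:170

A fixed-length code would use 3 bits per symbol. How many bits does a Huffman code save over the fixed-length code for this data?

521

Fixed-length: 3 bits × 686 symbols = 2058 bits.
Huffman merges:
b(26) + d(139) → 165
165 + c(168) → 333
e(170) + a(183) → 353
333 + 353 → 686
Huffman total = 165 + 333 + 353 + 686 = 1537 bits.
Saving = 2058 − 1537 = 521 bits.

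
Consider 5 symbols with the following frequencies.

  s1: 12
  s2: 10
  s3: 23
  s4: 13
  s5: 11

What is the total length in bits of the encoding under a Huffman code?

159

Merge the two smallest weights repeatedly:
merge s2(10) and s5(11): 21
merge s1(12) and s4(13): 25
merge 21 and s3(23): 44
merge 25 and 44: 69
The encoded length is the sum of every internal node's weight: 21 + 25 + 44 + 69 = 159 bits.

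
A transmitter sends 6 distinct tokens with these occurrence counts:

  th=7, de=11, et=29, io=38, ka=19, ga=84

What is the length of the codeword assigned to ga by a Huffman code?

1

Repeatedly merge the two smallest:
merge th(7) and de(11): 18
merge 18 and ka(19): 37
merge et(29) and 37: 66
merge io(38) and 66: 104
merge ga(84) and 104: 188
ga sits one level below the root: a 1-bit codeword.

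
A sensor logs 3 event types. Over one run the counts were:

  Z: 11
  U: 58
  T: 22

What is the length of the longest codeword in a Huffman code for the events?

Merge the two lowest-weight nodes at each step:
Z(11) + T(22) → 33
33 + U(58) → 91
The rarest symbols sit at the bottom; the longest codeword is 2 bits.

2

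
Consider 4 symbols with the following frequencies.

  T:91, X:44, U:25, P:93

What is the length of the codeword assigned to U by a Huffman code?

3

Build the tree from the bottom:
merge U(25) and X(44): 69
merge 69 and T(91): 160
merge P(93) and 160: 253
The subtree containing U is merged 3 times, so code length = 3.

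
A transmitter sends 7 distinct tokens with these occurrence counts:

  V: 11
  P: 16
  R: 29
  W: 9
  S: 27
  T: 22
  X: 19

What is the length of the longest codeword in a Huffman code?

Merge the two lowest-weight nodes at each step:
merge W(9) and V(11): 20
merge P(16) and X(19): 35
merge 20 and T(22): 42
merge S(27) and R(29): 56
merge 35 and 42: 77
merge 56 and 77: 133
The first pair merged (W, V) ends up deepest, at depth 4.

4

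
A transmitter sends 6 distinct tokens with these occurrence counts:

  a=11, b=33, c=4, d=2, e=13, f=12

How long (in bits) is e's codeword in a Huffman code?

3

Build the tree from the bottom:
d(2) + c(4) → 6
6 + a(11) → 17
f(12) + e(13) → 25
17 + 25 → 42
b(33) + 42 → 75
e sits 3 levels below the root, so its codeword is 3 bits.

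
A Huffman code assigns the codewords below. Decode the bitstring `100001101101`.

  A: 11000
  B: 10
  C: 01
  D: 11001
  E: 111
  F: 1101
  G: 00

BGCBF

Read left to right; each codeword is recognised as soon as it completes (prefix code):
  10→B | 00→G | 01→C | 10→B | 1101→F
Decoded message: BGCBF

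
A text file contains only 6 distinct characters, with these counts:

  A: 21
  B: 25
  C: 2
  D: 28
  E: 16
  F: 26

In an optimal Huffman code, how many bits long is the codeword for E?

4

Repeatedly merge the two smallest:
combine C(2), E(16) → 18
combine 18, A(21) → 39
combine B(25), F(26) → 51
combine D(28), 39 → 67
combine 51, 67 → 118
E's leaf is at depth 4, giving a 4-bit codeword.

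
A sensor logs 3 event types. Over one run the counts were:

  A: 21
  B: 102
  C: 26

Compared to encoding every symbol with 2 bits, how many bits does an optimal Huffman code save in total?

Fixed-length: 2 bits × 149 symbols = 298 bits.
Huffman merges:
combine A(21), C(26) → 47
combine 47, B(102) → 149
Huffman total = 47 + 149 = 196 bits.
Saving = 298 − 196 = 102 bits.

102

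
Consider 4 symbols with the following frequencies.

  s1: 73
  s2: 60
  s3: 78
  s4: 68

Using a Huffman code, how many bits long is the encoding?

Build the Huffman tree bottom-up:
merge s2(60) and s4(68): 128
merge s1(73) and s3(78): 151
merge 128 and 151: 279
Each symbol's bit-cost is frequency × depth; summing gives 558 bits (equivalently 128 + 151 + 279).

558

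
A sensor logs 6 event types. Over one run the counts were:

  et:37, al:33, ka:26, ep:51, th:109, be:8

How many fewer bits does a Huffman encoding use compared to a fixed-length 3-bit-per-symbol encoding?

184

Fixed-length: 3 bits × 264 symbols = 792 bits.
Huffman merges:
merge be(8) and ka(26): 34
merge al(33) and 34: 67
merge et(37) and ep(51): 88
merge 67 and 88: 155
merge th(109) and 155: 264
Huffman total = 34 + 67 + 88 + 155 + 264 = 608 bits.
Saving = 792 − 608 = 184 bits.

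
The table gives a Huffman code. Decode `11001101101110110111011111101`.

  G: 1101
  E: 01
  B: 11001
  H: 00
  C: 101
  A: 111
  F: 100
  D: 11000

BCCGCGAG

Read left to right; each codeword is recognised as soon as it completes (prefix code):
  11001→B | 101→C | 101→C | 1101→G | 101→C | 1101→G | 111→A | 1101→G
Decoded message: BCCGCGAG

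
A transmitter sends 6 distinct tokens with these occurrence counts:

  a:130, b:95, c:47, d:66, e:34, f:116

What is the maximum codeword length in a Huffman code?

4

Merge the two lowest-weight nodes at each step:
merge e(34) and c(47): 81
merge d(66) and 81: 147
merge b(95) and f(116): 211
merge a(130) and 147: 277
merge 211 and 277: 488
The first pair merged (e, c) ends up deepest, at depth 4.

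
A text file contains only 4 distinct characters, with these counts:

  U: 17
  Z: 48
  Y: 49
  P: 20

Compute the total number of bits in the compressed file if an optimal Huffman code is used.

Build the Huffman tree bottom-up:
merge U(17) and P(20): 37
merge 37 and Z(48): 85
merge Y(49) and 85: 134
The encoded length is the sum of every internal node's weight: 37 + 85 + 134 = 256 bits.

256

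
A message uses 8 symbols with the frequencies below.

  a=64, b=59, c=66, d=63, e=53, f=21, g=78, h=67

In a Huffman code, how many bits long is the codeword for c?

3

Build the tree from the bottom:
merge f(21) and e(53): 74
merge b(59) and d(63): 122
merge a(64) and c(66): 130
merge h(67) and 74: 141
merge g(78) and 122: 200
merge 130 and 141: 271
merge 200 and 271: 471
The subtree containing c is merged 3 times, so code length = 3.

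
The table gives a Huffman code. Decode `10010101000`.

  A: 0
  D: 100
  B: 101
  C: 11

Read left to right; each codeword is recognised as soon as it completes (prefix code):
  100→D | 101→B | 0→A | 100→D | 0→A
Decoded message: DBADA

DBADA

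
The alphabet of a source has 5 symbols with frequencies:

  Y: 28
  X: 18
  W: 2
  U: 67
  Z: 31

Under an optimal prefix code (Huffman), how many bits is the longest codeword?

4

Merge the two lowest-weight nodes at each step:
merge W(2) and X(18): 20
merge 20 and Y(28): 48
merge Z(31) and 48: 79
merge U(67) and 79: 146
Maximum depth reached is 4.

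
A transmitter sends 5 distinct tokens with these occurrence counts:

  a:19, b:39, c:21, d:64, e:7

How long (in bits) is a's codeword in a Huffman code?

Repeatedly merge the two smallest:
e(7) + a(19) → 26
c(21) + 26 → 47
b(39) + 47 → 86
d(64) + 86 → 150
a sits 4 levels below the root, so its codeword is 4 bits.

4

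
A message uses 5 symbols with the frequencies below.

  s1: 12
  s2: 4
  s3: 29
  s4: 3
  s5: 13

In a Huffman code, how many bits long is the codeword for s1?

Build the tree from the bottom:
s4(3) + s2(4) → 7
7 + s1(12) → 19
s5(13) + 19 → 32
s3(29) + 32 → 61
s1 sits 3 levels below the root, so its codeword is 3 bits.

3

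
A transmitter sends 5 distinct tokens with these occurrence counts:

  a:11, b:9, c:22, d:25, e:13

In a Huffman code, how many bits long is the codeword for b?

Repeatedly merge the two smallest:
b(9) + a(11) → 20
e(13) + 20 → 33
c(22) + d(25) → 47
33 + 47 → 80
b's leaf is at depth 3, giving a 3-bit codeword.

3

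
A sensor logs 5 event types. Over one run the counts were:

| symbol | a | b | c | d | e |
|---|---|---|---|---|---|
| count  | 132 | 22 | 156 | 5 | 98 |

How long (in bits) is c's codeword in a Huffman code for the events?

Build the tree from the bottom:
combine d(5), b(22) → 27
combine 27, e(98) → 125
combine 125, a(132) → 257
combine c(156), 257 → 413
c is a child of the root — depth 1, so its codeword is a single bit.

1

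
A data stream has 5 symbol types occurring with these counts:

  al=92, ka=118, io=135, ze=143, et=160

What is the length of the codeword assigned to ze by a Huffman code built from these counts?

Build the tree from the bottom:
al(92) + ka(118) → 210
io(135) + ze(143) → 278
et(160) + 210 → 370
278 + 370 → 648
ze's leaf is at depth 2, giving a 2-bit codeword.

2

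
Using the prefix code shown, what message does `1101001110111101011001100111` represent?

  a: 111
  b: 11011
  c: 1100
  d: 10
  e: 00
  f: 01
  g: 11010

Read left to right; each codeword is recognised as soon as it completes (prefix code):
  11010→g | 01→f | 11011→b | 11010→g | 1100→c | 1100→c | 111→a
Decoded message: gfbgcca

gfbgcca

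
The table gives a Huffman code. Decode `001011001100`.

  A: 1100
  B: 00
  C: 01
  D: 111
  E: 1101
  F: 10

BFAA

Read left to right; each codeword is recognised as soon as it completes (prefix code):
  00→B | 10→F | 1100→A | 1100→A
Decoded message: BFAA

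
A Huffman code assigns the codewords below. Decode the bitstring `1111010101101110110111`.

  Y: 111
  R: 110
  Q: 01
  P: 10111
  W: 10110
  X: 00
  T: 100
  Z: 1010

Read left to right; each codeword is recognised as soon as it completes (prefix code):
  111→Y | 1010→Z | 10110→W | 111→Y | 01→Q | 10111→P
Decoded message: YZWYQP

YZWYQP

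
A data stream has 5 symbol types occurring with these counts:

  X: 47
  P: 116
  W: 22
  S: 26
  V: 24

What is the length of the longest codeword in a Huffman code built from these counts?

Merge the two lowest-weight nodes at each step:
merge W(22) and V(24): 46
merge S(26) and 46: 72
merge X(47) and 72: 119
merge P(116) and 119: 235
The first pair merged (W, V) ends up deepest, at depth 4.

4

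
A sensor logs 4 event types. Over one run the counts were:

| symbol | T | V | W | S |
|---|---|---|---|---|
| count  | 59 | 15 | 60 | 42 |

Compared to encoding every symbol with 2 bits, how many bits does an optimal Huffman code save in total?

3

Fixed-length: 2 bits × 176 symbols = 352 bits.
Huffman merges:
merge V(15) and S(42): 57
merge 57 and T(59): 116
merge W(60) and 116: 176
Huffman total = 57 + 116 + 176 = 349 bits.
Saving = 352 − 349 = 3 bits.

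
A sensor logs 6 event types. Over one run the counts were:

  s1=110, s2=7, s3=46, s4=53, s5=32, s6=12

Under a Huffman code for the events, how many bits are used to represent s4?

2

Repeatedly merge the two smallest:
merge s2(7) and s6(12): 19
merge 19 and s5(32): 51
merge s3(46) and 51: 97
merge s4(53) and 97: 150
merge s1(110) and 150: 260
s4 sits 2 levels below the root, so its codeword is 2 bits.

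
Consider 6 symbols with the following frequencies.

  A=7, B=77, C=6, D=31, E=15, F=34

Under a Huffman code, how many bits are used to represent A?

Build the tree from the bottom:
C(6) + A(7) → 13
13 + E(15) → 28
28 + D(31) → 59
F(34) + 59 → 93
B(77) + 93 → 170
A sits 5 levels below the root, so its codeword is 5 bits.

5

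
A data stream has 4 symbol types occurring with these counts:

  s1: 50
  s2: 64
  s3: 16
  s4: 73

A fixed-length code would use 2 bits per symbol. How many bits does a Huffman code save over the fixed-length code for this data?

7

Fixed-length: 2 bits × 203 symbols = 406 bits.
Huffman merges:
merge s3(16) and s1(50): 66
merge s2(64) and 66: 130
merge s4(73) and 130: 203
Huffman total = 66 + 130 + 203 = 399 bits.
Saving = 406 − 399 = 7 bits.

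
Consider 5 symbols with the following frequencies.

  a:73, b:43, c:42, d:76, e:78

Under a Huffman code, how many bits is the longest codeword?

Merge the two lowest-weight nodes at each step:
merge c(42) and b(43): 85
merge a(73) and d(76): 149
merge e(78) and 85: 163
merge 149 and 163: 312
The rarest symbols sit at the bottom; the longest codeword is 3 bits.

3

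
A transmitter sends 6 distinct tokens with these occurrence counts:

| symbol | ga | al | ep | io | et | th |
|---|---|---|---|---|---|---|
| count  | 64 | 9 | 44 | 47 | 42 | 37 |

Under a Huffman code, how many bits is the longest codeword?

Merge the two lowest-weight nodes at each step:
merge al(9) and th(37): 46
merge et(42) and ep(44): 86
merge 46 and io(47): 93
merge ga(64) and 86: 150
merge 93 and 150: 243
The first pair merged (al, th) ends up deepest, at depth 3.

3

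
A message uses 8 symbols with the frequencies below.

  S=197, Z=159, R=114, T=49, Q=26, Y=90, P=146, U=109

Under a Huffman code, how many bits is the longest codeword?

Merge the two lowest-weight nodes at each step:
merge Q(26) and T(49): 75
merge 75 and Y(90): 165
merge U(109) and R(114): 223
merge P(146) and Z(159): 305
merge 165 and S(197): 362
merge 223 and 305: 528
merge 362 and 528: 890
The first pair merged (Q, T) ends up deepest, at depth 4.

4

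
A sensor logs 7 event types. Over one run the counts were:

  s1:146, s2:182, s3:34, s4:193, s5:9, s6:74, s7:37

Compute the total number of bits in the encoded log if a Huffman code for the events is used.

1627

Merge the two smallest weights repeatedly:
merge s5(9) and s3(34): 43
merge s7(37) and 43: 80
merge s6(74) and 80: 154
merge s1(146) and 154: 300
merge s2(182) and s4(193): 375
merge 300 and 375: 675
Each symbol's bit-cost is frequency × depth; summing gives 1627 bits (equivalently 43 + 80 + 154 + 300 + 375 + 675).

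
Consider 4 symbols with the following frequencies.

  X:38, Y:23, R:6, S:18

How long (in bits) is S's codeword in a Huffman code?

Repeatedly merge the two smallest:
merge R(6) and S(18): 24
merge Y(23) and 24: 47
merge X(38) and 47: 85
S's leaf is at depth 3, giving a 3-bit codeword.

3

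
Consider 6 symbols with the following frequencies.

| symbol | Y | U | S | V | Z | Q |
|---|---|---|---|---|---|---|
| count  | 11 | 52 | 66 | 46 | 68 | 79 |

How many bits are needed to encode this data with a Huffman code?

810

Merge the two smallest weights repeatedly:
merge Y(11) and V(46): 57
merge U(52) and 57: 109
merge S(66) and Z(68): 134
merge Q(79) and 109: 188
merge 134 and 188: 322
Total encoded bits = sum of merged weights = 57 + 109 + 134 + 188 + 322 = 810.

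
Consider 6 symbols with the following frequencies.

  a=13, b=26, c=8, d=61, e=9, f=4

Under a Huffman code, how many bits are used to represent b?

Build the tree from the bottom:
merge f(4) and c(8): 12
merge e(9) and 12: 21
merge a(13) and 21: 34
merge b(26) and 34: 60
merge 60 and d(61): 121
b's leaf is at depth 2, giving a 2-bit codeword.

2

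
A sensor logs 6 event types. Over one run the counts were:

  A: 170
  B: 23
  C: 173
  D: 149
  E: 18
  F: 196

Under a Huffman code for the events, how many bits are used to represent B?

4

Huffman merges, smallest pair first:
combine E(18), B(23) → 41
combine 41, D(149) → 190
combine A(170), C(173) → 343
combine 190, F(196) → 386
combine 343, 386 → 729
The subtree containing B is merged 4 times, so code length = 4.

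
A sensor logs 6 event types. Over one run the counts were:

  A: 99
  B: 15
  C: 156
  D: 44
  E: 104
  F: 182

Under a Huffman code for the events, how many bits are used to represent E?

2

Huffman merges, smallest pair first:
merge B(15) and D(44): 59
merge 59 and A(99): 158
merge E(104) and C(156): 260
merge 158 and F(182): 340
merge 260 and 340: 600
The subtree containing E is merged 2 times, so code length = 2.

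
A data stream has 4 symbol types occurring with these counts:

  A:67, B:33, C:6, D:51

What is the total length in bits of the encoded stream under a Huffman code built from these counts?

286

Greedily combine the two least-frequent nodes:
combine C(6), B(33) → 39
combine 39, D(51) → 90
combine A(67), 90 → 157
Each symbol's bit-cost is frequency × depth; summing gives 286 bits (equivalently 39 + 90 + 157).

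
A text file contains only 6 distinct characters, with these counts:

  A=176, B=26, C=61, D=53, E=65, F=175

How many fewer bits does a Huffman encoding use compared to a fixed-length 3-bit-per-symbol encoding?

Fixed-length: 3 bits × 556 symbols = 1668 bits.
Huffman merges:
combine B(26), D(53) → 79
combine C(61), E(65) → 126
combine 79, 126 → 205
combine F(175), A(176) → 351
combine 205, 351 → 556
Huffman total = 79 + 126 + 205 + 351 + 556 = 1317 bits.
Saving = 1668 − 1317 = 351 bits.

351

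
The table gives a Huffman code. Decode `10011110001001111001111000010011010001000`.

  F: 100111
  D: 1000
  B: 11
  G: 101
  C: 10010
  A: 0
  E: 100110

FDFFDAEDD

Read left to right; each codeword is recognised as soon as it completes (prefix code):
  100111→F | 1000→D | 100111→F | 100111→F | 1000→D | 0→A | 100110→E | 1000→D | 1000→D
Decoded message: FDFFDAEDD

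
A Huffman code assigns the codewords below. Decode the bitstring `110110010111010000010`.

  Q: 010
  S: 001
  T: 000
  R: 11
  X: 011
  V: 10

RXSXVVTQ

Read left to right; each codeword is recognised as soon as it completes (prefix code):
  11→R | 011→X | 001→S | 011→X | 10→V | 10→V | 000→T | 010→Q
Decoded message: RXSXVVTQ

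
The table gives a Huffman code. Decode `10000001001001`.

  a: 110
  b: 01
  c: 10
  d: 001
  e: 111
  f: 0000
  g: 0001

cfbdd

Read left to right; each codeword is recognised as soon as it completes (prefix code):
  10→c | 0000→f | 01→b | 001→d | 001→d
Decoded message: cfbdd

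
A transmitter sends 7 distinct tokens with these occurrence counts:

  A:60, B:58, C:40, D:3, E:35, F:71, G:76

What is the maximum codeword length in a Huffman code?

Merge the two lowest-weight nodes at each step:
merge D(3) and E(35): 38
merge 38 and C(40): 78
merge B(58) and A(60): 118
merge F(71) and G(76): 147
merge 78 and 118: 196
merge 147 and 196: 343
Maximum depth reached is 4.

4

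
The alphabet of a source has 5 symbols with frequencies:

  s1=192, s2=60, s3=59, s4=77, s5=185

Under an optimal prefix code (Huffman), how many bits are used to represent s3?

3

Repeatedly merge the two smallest:
s3(59) + s2(60) → 119
s4(77) + 119 → 196
s5(185) + s1(192) → 377
196 + 377 → 573
s3's leaf is at depth 3, giving a 3-bit codeword.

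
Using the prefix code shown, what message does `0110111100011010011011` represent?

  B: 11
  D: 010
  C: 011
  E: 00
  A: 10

Read left to right; each codeword is recognised as soon as it completes (prefix code):
  011→C | 011→C | 11→B | 00→E | 011→C | 010→D | 011→C | 011→C
Decoded message: CCBECDCC

CCBECDCC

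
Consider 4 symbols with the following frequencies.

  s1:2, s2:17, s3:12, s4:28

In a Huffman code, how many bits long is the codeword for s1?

3

Repeatedly merge the two smallest:
combine s1(2), s3(12) → 14
combine 14, s2(17) → 31
combine s4(28), 31 → 59
s1 sits 3 levels below the root, so its codeword is 3 bits.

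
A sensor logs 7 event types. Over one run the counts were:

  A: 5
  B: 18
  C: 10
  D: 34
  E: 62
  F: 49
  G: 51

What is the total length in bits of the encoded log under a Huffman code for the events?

Greedily combine the two least-frequent nodes:
merge A(5) and C(10): 15
merge 15 and B(18): 33
merge 33 and D(34): 67
merge F(49) and G(51): 100
merge E(62) and 67: 129
merge 100 and 129: 229
Total encoded bits = sum of merged weights = 15 + 33 + 67 + 100 + 129 + 229 = 573.

573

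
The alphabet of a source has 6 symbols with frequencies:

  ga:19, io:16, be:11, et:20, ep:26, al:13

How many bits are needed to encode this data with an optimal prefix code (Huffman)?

Merge the two smallest weights repeatedly:
be(11) + al(13) → 24
io(16) + ga(19) → 35
et(20) + 24 → 44
ep(26) + 35 → 61
44 + 61 → 105
Total encoded bits = sum of merged weights = 24 + 35 + 44 + 61 + 105 = 269.

269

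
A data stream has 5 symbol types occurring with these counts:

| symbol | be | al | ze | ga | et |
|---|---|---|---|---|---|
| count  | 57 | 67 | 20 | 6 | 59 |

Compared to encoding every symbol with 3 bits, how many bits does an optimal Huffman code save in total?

Fixed-length: 3 bits × 209 symbols = 627 bits.
Huffman merges:
combine ga(6), ze(20) → 26
combine 26, be(57) → 83
combine et(59), al(67) → 126
combine 83, 126 → 209
Huffman total = 26 + 83 + 126 + 209 = 444 bits.
Saving = 627 − 444 = 183 bits.

183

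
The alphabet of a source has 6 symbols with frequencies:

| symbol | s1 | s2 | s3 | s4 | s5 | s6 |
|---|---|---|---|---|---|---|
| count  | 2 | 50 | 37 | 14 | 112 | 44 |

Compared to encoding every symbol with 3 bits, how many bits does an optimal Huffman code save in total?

Fixed-length: 3 bits × 259 symbols = 777 bits.
Huffman merges:
s1(2) + s4(14) → 16
16 + s3(37) → 53
s6(44) + s2(50) → 94
53 + 94 → 147
s5(112) + 147 → 259
Huffman total = 16 + 53 + 94 + 147 + 259 = 569 bits.
Saving = 777 − 569 = 208 bits.

208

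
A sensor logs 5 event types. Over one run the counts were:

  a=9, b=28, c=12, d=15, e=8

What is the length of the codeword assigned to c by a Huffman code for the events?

Build the tree from the bottom:
merge e(8) and a(9): 17
merge c(12) and d(15): 27
merge 17 and 27: 44
merge b(28) and 44: 72
c's leaf is at depth 3, giving a 3-bit codeword.

3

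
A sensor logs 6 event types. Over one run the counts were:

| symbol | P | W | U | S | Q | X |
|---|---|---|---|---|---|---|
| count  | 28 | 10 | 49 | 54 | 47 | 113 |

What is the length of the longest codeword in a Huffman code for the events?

4

Merge the two lowest-weight nodes at each step:
merge W(10) and P(28): 38
merge 38 and Q(47): 85
merge U(49) and S(54): 103
merge 85 and 103: 188
merge X(113) and 188: 301
Maximum depth reached is 4.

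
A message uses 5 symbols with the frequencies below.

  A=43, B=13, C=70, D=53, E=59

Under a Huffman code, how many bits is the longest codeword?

3

Merge the two lowest-weight nodes at each step:
B(13) + A(43) → 56
D(53) + 56 → 109
E(59) + C(70) → 129
109 + 129 → 238
The rarest symbols sit at the bottom; the longest codeword is 3 bits.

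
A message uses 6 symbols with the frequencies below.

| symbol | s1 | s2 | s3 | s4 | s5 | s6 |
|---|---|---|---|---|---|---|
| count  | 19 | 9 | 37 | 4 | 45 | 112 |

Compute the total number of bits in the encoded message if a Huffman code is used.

Merge the two smallest weights repeatedly:
merge s4(4) and s2(9): 13
merge 13 and s1(19): 32
merge 32 and s3(37): 69
merge s5(45) and 69: 114
merge s6(112) and 114: 226
The encoded length is the sum of every internal node's weight: 13 + 32 + 69 + 114 + 226 = 454 bits.

454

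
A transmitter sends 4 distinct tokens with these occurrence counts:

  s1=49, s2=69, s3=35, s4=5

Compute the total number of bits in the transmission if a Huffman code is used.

287

Merge the two smallest weights repeatedly:
combine s4(5), s3(35) → 40
combine 40, s1(49) → 89
combine s2(69), 89 → 158
Each symbol's bit-cost is frequency × depth; summing gives 287 bits (equivalently 40 + 89 + 158).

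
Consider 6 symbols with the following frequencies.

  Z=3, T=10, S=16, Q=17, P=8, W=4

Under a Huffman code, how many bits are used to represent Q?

2

Huffman merges, smallest pair first:
combine Z(3), W(4) → 7
combine 7, P(8) → 15
combine T(10), 15 → 25
combine S(16), Q(17) → 33
combine 25, 33 → 58
The subtree containing Q is merged 2 times, so code length = 2.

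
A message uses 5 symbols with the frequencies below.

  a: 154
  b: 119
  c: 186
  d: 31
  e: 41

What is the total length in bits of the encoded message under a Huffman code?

1134

Greedily combine the two least-frequent nodes:
merge d(31) and e(41): 72
merge 72 and b(119): 191
merge a(154) and c(186): 340
merge 191 and 340: 531
Total encoded bits = sum of merged weights = 72 + 191 + 340 + 531 = 1134.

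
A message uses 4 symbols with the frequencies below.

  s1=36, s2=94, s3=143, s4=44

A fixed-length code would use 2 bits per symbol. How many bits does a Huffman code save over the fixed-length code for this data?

Fixed-length: 2 bits × 317 symbols = 634 bits.
Huffman merges:
combine s1(36), s4(44) → 80
combine 80, s2(94) → 174
combine s3(143), 174 → 317
Huffman total = 80 + 174 + 317 = 571 bits.
Saving = 634 − 571 = 63 bits.

63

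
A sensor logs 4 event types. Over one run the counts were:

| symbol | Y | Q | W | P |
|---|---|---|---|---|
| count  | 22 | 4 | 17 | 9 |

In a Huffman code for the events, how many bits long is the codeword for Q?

3

Repeatedly merge the two smallest:
combine Q(4), P(9) → 13
combine 13, W(17) → 30
combine Y(22), 30 → 52
Q's leaf is at depth 3, giving a 3-bit codeword.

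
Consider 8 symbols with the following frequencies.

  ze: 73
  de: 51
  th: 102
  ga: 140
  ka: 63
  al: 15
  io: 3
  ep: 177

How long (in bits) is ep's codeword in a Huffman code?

Repeatedly merge the two smallest:
merge io(3) and al(15): 18
merge 18 and de(51): 69
merge ka(63) and 69: 132
merge ze(73) and th(102): 175
merge 132 and ga(140): 272
merge 175 and ep(177): 352
merge 272 and 352: 624
ep's leaf is at depth 2, giving a 2-bit codeword.

2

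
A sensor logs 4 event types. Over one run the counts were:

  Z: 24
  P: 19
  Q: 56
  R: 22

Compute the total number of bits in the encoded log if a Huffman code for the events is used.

227

Build the Huffman tree bottom-up:
combine P(19), R(22) → 41
combine Z(24), 41 → 65
combine Q(56), 65 → 121
Each symbol's bit-cost is frequency × depth; summing gives 227 bits (equivalently 41 + 65 + 121).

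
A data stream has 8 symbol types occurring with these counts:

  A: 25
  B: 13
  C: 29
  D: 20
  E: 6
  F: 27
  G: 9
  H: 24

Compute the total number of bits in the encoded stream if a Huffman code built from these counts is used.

445

Build the Huffman tree bottom-up:
merge E(6) and G(9): 15
merge B(13) and 15: 28
merge D(20) and H(24): 44
merge A(25) and F(27): 52
merge 28 and C(29): 57
merge 44 and 52: 96
merge 57 and 96: 153
Each symbol's bit-cost is frequency × depth; summing gives 445 bits (equivalently 15 + 28 + 44 + 52 + 57 + 96 + 153).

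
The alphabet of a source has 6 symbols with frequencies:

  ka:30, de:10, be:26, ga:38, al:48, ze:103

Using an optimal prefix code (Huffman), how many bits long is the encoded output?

595

Greedily combine the two least-frequent nodes:
merge de(10) and be(26): 36
merge ka(30) and 36: 66
merge ga(38) and al(48): 86
merge 66 and 86: 152
merge ze(103) and 152: 255
Total encoded bits = sum of merged weights = 36 + 66 + 86 + 152 + 255 = 595.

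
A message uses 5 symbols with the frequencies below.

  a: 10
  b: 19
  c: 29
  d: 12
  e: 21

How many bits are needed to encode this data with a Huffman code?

Merge the two smallest weights repeatedly:
a(10) + d(12) → 22
b(19) + e(21) → 40
22 + c(29) → 51
40 + 51 → 91
The encoded length is the sum of every internal node's weight: 22 + 40 + 51 + 91 = 204 bits.

204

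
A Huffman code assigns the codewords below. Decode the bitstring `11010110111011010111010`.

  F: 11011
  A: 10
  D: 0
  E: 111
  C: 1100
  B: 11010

BFABEDA

Read left to right; each codeword is recognised as soon as it completes (prefix code):
  11010→B | 11011→F | 10→A | 11010→B | 111→E | 0→D | 10→A
Decoded message: BFABEDA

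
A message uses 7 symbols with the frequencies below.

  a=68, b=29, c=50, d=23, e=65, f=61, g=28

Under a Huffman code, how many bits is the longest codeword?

4

Merge the two lowest-weight nodes at each step:
merge d(23) and g(28): 51
merge b(29) and c(50): 79
merge 51 and f(61): 112
merge e(65) and a(68): 133
merge 79 and 112: 191
merge 133 and 191: 324
Maximum depth reached is 4.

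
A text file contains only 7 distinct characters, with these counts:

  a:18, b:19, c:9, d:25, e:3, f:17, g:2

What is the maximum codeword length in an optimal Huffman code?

Merge the two lowest-weight nodes at each step:
g(2) + e(3) → 5
5 + c(9) → 14
14 + f(17) → 31
a(18) + b(19) → 37
d(25) + 31 → 56
37 + 56 → 93
Maximum depth reached is 5.

5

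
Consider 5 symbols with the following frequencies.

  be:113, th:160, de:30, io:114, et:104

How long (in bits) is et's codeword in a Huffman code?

3

Build the tree from the bottom:
de(30) + et(104) → 134
be(113) + io(114) → 227
134 + th(160) → 294
227 + 294 → 521
The subtree containing et is merged 3 times, so code length = 3.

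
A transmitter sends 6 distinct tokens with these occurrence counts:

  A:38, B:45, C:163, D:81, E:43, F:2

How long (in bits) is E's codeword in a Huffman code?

Repeatedly merge the two smallest:
combine F(2), A(38) → 40
combine 40, E(43) → 83
combine B(45), D(81) → 126
combine 83, 126 → 209
combine C(163), 209 → 372
The subtree containing E is merged 3 times, so code length = 3.

3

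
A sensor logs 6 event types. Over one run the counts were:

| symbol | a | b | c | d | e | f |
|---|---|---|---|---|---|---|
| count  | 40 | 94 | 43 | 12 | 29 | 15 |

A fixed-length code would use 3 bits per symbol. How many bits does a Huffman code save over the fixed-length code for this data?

Fixed-length: 3 bits × 233 symbols = 699 bits.
Huffman merges:
d(12) + f(15) → 27
27 + e(29) → 56
a(40) + c(43) → 83
56 + 83 → 139
b(94) + 139 → 233
Huffman total = 27 + 56 + 83 + 139 + 233 = 538 bits.
Saving = 699 − 538 = 161 bits.

161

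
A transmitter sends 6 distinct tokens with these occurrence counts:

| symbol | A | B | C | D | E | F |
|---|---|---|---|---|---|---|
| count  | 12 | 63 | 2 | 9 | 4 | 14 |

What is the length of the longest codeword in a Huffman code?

Merge the two lowest-weight nodes at each step:
combine C(2), E(4) → 6
combine 6, D(9) → 15
combine A(12), F(14) → 26
combine 15, 26 → 41
combine 41, B(63) → 104
Maximum depth reached is 4.

4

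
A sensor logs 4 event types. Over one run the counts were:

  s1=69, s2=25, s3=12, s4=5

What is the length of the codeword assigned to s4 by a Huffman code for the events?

Huffman merges, smallest pair first:
merge s4(5) and s3(12): 17
merge 17 and s2(25): 42
merge 42 and s1(69): 111
The subtree containing s4 is merged 3 times, so code length = 3.

3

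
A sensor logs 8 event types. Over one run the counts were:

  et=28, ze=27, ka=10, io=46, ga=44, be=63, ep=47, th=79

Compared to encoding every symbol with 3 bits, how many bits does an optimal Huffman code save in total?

Fixed-length: 3 bits × 344 symbols = 1032 bits.
Huffman merges:
merge ka(10) and ze(27): 37
merge et(28) and 37: 65
merge ga(44) and io(46): 90
merge ep(47) and be(63): 110
merge 65 and th(79): 144
merge 90 and 110: 200
merge 144 and 200: 344
Huffman total = 37 + 65 + 90 + 110 + 144 + 200 + 344 = 990 bits.
Saving = 1032 − 990 = 42 bits.

42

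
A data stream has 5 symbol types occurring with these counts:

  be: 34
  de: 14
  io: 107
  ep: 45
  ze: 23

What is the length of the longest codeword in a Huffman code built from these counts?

4

Merge the two lowest-weight nodes at each step:
merge de(14) and ze(23): 37
merge be(34) and 37: 71
merge ep(45) and 71: 116
merge io(107) and 116: 223
Maximum depth reached is 4.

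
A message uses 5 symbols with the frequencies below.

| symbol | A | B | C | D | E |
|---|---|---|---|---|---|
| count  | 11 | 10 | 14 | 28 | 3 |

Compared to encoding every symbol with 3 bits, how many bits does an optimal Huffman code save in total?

57

Fixed-length: 3 bits × 66 symbols = 198 bits.
Huffman merges:
combine E(3), B(10) → 13
combine A(11), 13 → 24
combine C(14), 24 → 38
combine D(28), 38 → 66
Huffman total = 13 + 24 + 38 + 66 = 141 bits.
Saving = 198 − 141 = 57 bits.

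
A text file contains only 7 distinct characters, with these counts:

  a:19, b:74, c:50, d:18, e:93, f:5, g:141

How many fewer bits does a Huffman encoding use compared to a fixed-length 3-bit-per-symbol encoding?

Fixed-length: 3 bits × 400 symbols = 1200 bits.
Huffman merges:
merge f(5) and d(18): 23
merge a(19) and 23: 42
merge 42 and c(50): 92
merge b(74) and 92: 166
merge e(93) and g(141): 234
merge 166 and 234: 400
Huffman total = 23 + 42 + 92 + 166 + 234 + 400 = 957 bits.
Saving = 1200 − 957 = 243 bits.

243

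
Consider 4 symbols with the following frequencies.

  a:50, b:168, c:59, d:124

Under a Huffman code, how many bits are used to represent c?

Huffman merges, smallest pair first:
combine a(50), c(59) → 109
combine 109, d(124) → 233
combine b(168), 233 → 401
The subtree containing c is merged 3 times, so code length = 3.

3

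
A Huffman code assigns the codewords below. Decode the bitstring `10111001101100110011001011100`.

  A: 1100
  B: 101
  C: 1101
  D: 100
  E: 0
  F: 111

BACDAABA

Read left to right; each codeword is recognised as soon as it completes (prefix code):
  101→B | 1100→A | 1101→C | 100→D | 1100→A | 1100→A | 101→B | 1100→A
Decoded message: BACDAABA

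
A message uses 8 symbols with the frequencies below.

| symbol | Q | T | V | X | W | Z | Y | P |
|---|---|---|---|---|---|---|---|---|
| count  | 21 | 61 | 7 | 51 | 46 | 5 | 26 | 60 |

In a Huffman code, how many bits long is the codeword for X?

3

Repeatedly merge the two smallest:
merge Z(5) and V(7): 12
merge 12 and Q(21): 33
merge Y(26) and 33: 59
merge W(46) and X(51): 97
merge 59 and P(60): 119
merge T(61) and 97: 158
merge 119 and 158: 277
X's leaf is at depth 3, giving a 3-bit codeword.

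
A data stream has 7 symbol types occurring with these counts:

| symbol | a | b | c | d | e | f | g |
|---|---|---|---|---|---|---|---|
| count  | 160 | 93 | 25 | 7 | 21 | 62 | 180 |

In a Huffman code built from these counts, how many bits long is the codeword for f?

3

Build the tree from the bottom:
d(7) + e(21) → 28
c(25) + 28 → 53
53 + f(62) → 115
b(93) + 115 → 208
a(160) + g(180) → 340
208 + 340 → 548
f's leaf is at depth 3, giving a 3-bit codeword.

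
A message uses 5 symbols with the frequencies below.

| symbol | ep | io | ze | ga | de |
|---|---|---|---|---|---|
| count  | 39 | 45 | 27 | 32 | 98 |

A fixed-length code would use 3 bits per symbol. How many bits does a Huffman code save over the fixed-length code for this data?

196

Fixed-length: 3 bits × 241 symbols = 723 bits.
Huffman merges:
ze(27) + ga(32) → 59
ep(39) + io(45) → 84
59 + 84 → 143
de(98) + 143 → 241
Huffman total = 59 + 84 + 143 + 241 = 527 bits.
Saving = 723 − 527 = 196 bits.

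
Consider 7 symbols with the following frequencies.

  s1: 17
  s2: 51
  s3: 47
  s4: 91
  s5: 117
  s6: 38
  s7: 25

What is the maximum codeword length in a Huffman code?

4

Merge the two lowest-weight nodes at each step:
merge s1(17) and s7(25): 42
merge s6(38) and 42: 80
merge s3(47) and s2(51): 98
merge 80 and s4(91): 171
merge 98 and s5(117): 215
merge 171 and 215: 386
The first pair merged (s1, s7) ends up deepest, at depth 4.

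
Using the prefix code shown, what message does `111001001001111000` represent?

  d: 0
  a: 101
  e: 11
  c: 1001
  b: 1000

ecddceb

Read left to right; each codeword is recognised as soon as it completes (prefix code):
  11→e | 1001→c | 0→d | 0→d | 1001→c | 11→e | 1000→b
Decoded message: ecddceb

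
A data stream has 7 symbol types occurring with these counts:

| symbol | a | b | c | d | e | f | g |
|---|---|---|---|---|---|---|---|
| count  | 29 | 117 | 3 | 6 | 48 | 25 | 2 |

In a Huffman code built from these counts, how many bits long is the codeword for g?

6

Build the tree from the bottom:
combine g(2), c(3) → 5
combine 5, d(6) → 11
combine 11, f(25) → 36
combine a(29), 36 → 65
combine e(48), 65 → 113
combine 113, b(117) → 230
The subtree containing g is merged 6 times, so code length = 6.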